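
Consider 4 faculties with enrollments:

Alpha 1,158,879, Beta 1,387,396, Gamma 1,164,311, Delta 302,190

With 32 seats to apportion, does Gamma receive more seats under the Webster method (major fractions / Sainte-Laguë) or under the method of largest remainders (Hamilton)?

Webster: Alpha 9, Beta 11, Gamma 10, Delta 2.
Hamilton: Alpha 9, Beta 11, Gamma 9, Delta 3.
Gamma gets 10 under Webster and 9 under Hamilton.

Webster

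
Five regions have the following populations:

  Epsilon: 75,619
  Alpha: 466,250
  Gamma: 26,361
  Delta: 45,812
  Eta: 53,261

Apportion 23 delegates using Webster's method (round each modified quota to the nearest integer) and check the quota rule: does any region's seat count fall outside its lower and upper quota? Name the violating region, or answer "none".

Standard quotas: Epsilon 2.606, Alpha 16.070, Gamma 0.909, Delta 1.579, Eta 1.836.
Webster allocation: Epsilon 3, Alpha 15, Gamma 1, Delta 2, Eta 2.
Alpha has quota 16.070 (lower 16, upper 17) but receives 15 — outside the quota interval.

Alpha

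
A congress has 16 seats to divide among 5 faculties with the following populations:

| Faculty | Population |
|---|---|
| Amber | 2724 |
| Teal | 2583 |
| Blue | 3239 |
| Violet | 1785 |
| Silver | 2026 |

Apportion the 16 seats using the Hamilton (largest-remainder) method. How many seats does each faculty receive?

Total 12357; standard divisor 12357/16 ≈ 772.312.
Standard quotas: Amber 3.527, Teal 3.345, Blue 4.194, Violet 2.311, Silver 2.623.
Lower quotas: Amber 3, Teal 3, Blue 4, Violet 2, Silver 2 (sum 14, leaving 2 seats).
Remainders in descending order: Silver 0.623, Amber 0.527, Teal 0.345, Violet 0.311, Blue 0.194.
Largest remainders: Silver, Amber receive the extra seats.

Amber: 4, Teal: 3, Blue: 4, Violet: 2, Silver: 3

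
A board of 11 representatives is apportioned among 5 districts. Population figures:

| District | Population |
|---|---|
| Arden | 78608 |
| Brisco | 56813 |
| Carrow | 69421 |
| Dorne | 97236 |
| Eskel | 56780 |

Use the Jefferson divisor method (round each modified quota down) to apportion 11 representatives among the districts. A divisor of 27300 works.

With modified divisor 27300: modified quotas Arden 2.879, Brisco 2.081, Carrow 2.543, Dorne 3.562, Eskel 2.080.
Rounding down: Arden 2, Brisco 2, Carrow 2, Dorne 3, Eskel 2 (total 11).

Arden: 2; Brisco: 2; Carrow: 2; Dorne: 3; Eskel: 2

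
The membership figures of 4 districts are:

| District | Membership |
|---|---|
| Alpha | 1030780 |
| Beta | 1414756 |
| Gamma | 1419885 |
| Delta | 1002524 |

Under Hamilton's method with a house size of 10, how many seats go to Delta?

Total 4867945; standard divisor 4867945/10 ≈ 486794.5.
Standard quotas: Alpha 2.1175, Beta 2.9063, Gamma 2.9168, Delta 2.0594.
Lower quotas: Alpha 2, Beta 2, Gamma 2, Delta 2 (sum 8, leaving 2 seats).
Remainders in descending order: Gamma 0.9168, Beta 0.9063, Alpha 0.1175, Delta 0.0594.
The surplus seats go to Gamma, Beta.
Delta receives 2.

2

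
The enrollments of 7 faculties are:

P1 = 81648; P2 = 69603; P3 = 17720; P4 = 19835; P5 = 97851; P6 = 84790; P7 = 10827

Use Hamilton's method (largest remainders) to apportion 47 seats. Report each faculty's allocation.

Total 382274; standard divisor 382274/47 ≈ 8133.489.
Standard quotas: P1 10.0385, P2 8.5576, P3 2.1786, P4 2.4387, P5 12.0306, P6 10.4248, P7 1.3312.
Lower quotas: P1 10, P2 8, P3 2, P4 2, P5 12, P6 10, P7 1 (sum 45, leaving 2 seats).
Remainders in descending order: P2 0.5576, P4 0.4387, P6 0.4248, P7 0.3312, P3 0.1786, P1 0.0385, P5 0.0306.
Largest remainders: P2, P4 receive the extra seats.

P1 10; P2 9; P3 2; P4 3; P5 12; P6 10; P7 1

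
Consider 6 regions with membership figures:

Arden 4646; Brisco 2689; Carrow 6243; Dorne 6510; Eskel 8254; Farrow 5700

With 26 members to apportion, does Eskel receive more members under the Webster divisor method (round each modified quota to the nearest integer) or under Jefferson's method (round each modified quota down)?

Jefferson

Webster: Arden 4, Brisco 2, Carrow 5, Dorne 5, Eskel 6, Farrow 4.
Jefferson: Arden 3, Brisco 2, Carrow 5, Dorne 5, Eskel 7, Farrow 4.
Eskel gets 6 under Webster and 7 under Jefferson.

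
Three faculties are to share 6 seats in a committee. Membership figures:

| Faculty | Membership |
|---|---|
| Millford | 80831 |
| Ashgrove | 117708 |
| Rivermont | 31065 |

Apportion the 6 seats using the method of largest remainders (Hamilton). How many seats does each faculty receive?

Total 229604; standard divisor 229604/6 ≈ 38267.333.
Standard quotas: Millford 2.1123, Ashgrove 3.0759, Rivermont 0.8118.
Lower quotas: Millford 2, Ashgrove 3, Rivermont 0 (sum 5, leaving 1 seat).
Remainders in descending order: Rivermont 0.8118, Millford 0.1123, Ashgrove 0.0759.
The surplus seat goes to Rivermont.

Millford 2, Ashgrove 3, Rivermont 1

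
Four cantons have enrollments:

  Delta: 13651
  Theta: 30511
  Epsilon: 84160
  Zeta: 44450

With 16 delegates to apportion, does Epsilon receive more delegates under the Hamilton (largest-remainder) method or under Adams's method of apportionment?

Hamilton: Delta 1, Theta 3, Epsilon 8, Zeta 4.
Adams: Delta 2, Theta 3, Epsilon 7, Zeta 4.
Epsilon gets 8 under Hamilton and 7 under Adams.

Hamilton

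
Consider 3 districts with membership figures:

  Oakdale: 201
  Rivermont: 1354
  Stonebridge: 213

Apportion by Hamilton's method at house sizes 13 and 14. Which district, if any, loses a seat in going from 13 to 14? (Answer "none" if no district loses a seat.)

At 13 seats: Oakdale 1, Rivermont 10, Stonebridge 2.
At 14 seats: Oakdale 1, Rivermont 11, Stonebridge 2.
No district's allocation decreased.

none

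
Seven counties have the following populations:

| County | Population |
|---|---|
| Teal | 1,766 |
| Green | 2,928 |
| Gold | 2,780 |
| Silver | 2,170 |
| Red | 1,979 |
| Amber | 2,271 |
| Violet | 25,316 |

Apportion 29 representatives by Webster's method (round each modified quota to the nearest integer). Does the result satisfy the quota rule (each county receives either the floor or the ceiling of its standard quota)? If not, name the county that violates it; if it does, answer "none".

Standard quotas: Teal 1.306, Green 2.166, Gold 2.056, Silver 1.605, Red 1.464, Amber 1.680, Violet 18.724.
Webster allocation: Teal 1, Green 2, Gold 2, Silver 2, Red 1, Amber 2, Violet 19.
Every allocation lies between the lower and upper quota.

none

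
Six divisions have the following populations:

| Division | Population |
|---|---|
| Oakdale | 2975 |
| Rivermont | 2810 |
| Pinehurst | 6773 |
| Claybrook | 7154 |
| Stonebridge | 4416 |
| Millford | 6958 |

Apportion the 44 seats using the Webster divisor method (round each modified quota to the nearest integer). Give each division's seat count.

Oakdale: 4; Rivermont: 4; Pinehurst: 10; Claybrook: 10; Stonebridge: 6; Millford: 10

Standard divisor 31086/44 ≈ 706.5; standard quotas: Oakdale 4.211, Rivermont 3.977, Pinehurst 9.587, Claybrook 10.126, Stonebridge 6.251, Millford 9.849.
Rounding to the nearest integer gives Oakdale 4, Rivermont 4, Pinehurst 10, Claybrook 10, Stonebridge 6, Millford 10 — total 44, matching the house size, so no adjustment is needed.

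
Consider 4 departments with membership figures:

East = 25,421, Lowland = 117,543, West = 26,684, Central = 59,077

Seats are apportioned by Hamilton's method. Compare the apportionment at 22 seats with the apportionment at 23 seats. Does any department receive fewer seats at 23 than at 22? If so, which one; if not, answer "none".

At 22 seats: East 2, Lowland 11, West 3, Central 6.
At 23 seats: East 2, Lowland 12, West 3, Central 6.
No department's allocation decreased.

none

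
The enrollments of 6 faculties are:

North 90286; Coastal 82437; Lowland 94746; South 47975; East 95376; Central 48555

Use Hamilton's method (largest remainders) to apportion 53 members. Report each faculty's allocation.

North 10, Coastal 9, Lowland 11, South 6, East 11, Central 6

The standard divisor is 459375/53 ≈ 8667.453.
Standard quotas: North 10.4167, Coastal 9.5111, Lowland 10.9312, South 5.5351, East 11.0039, Central 5.6020.
Lower quotas: North 10, Coastal 9, Lowland 10, South 5, East 11, Central 5 (sum 50, leaving 3 seats).
Remainders in descending order: Lowland 0.9312, Central 0.6020, South 0.5351, Coastal 0.5111, North 0.4167, East 0.0039.
The surplus seats go to Lowland, Central, South.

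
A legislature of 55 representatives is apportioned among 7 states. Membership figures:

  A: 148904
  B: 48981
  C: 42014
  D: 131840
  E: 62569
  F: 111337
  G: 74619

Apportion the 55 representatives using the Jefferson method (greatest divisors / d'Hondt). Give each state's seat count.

Standard divisor 620264/55 ≈ 11277.527; standard quotas: A 13.204, B 4.343, C 3.725, D 11.691, E 5.548, F 9.872, G 6.617.
Rounding down gives 13, 4, 3, 11, 5, 9, 6 = 51 seats, so the divisor must be adjusted.
With modified divisor 10600: modified quotas A 14.048, B 4.621, C 3.964, D 12.438, E 5.903, F 10.503, G 7.040.
Rounding down: A 14, B 4, C 3, D 12, E 5, F 10, G 7 (total 55).

A 14, B 4, C 3, D 12, E 5, F 10, G 7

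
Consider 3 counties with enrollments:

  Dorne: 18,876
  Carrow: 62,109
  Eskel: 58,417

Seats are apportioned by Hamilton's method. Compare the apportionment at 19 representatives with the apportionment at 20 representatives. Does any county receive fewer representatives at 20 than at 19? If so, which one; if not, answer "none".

none

At 19 seats: Dorne 3, Carrow 8, Eskel 8.
At 20 seats: Dorne 3, Carrow 9, Eskel 8.
No county's allocation decreased.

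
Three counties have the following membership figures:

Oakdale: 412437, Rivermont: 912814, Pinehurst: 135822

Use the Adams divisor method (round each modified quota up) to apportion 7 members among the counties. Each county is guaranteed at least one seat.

Standard divisor 1461073/7 ≈ 208724.714; standard quotas: Oakdale 1.976, Rivermont 4.373, Pinehurst 0.651.
Rounding up gives 2, 5, 1 = 8 seats, so the divisor must be adjusted.
With modified divisor 266200: modified quotas Oakdale 1.549, Rivermont 3.429, Pinehurst 0.510.
Rounding up: Oakdale 2, Rivermont 4, Pinehurst 1 (total 7).

Oakdale: 2; Rivermont: 4; Pinehurst: 1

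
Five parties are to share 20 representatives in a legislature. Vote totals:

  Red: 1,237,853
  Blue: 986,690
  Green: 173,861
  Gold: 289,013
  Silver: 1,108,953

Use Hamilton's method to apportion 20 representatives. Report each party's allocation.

Red 6, Blue 5, Green 1, Gold 2, Silver 6

The standard divisor is 3796370/20 ≈ 189818.5.
Standard quotas: Red 6.5212, Blue 5.1981, Green 0.9159, Gold 1.5226, Silver 5.8422.
Lower quotas: Red 6, Blue 5, Green 0, Gold 1, Silver 5 (sum 17, leaving 3 seats).
Remainders in descending order: Green 0.9159, Silver 0.8422, Gold 0.5226, Red 0.5212, Blue 0.1981.
The surplus seats go to Green, Silver, Gold.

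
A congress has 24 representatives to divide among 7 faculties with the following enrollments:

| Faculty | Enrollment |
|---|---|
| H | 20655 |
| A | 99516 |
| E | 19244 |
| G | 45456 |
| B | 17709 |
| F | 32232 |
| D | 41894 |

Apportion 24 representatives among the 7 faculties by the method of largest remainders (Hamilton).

Total 276706; standard divisor 276706/24 ≈ 11529.417.
Standard quotas: H 1.7915, A 8.6315, E 1.6691, G 3.9426, B 1.5360, F 2.7956, D 3.6337.
Lower quotas: H 1, A 8, E 1, G 3, B 1, F 2, D 3 (sum 19, leaving 5 seats).
Remainders in descending order: G 0.9426, F 0.7956, H 0.7915, E 0.6691, D 0.6337, A 0.6315, B 0.5360.
The surplus seats go to G, F, H, E, D.

H 2; A 8; E 2; G 4; B 1; F 3; D 4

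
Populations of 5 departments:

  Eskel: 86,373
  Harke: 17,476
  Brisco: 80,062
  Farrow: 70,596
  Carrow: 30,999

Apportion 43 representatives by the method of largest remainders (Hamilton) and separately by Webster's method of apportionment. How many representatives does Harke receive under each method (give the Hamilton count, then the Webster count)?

Hamilton: Eskel 13, Harke 2, Brisco 12, Farrow 11, Carrow 5.
Webster: Eskel 13, Harke 3, Brisco 12, Farrow 10, Carrow 5.
Harke gets 2 under Hamilton and 3 under Webster.

2 and 3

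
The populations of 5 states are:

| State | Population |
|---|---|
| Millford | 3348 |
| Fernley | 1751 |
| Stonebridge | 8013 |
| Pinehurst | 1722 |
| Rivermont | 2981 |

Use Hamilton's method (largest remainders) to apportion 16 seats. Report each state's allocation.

Millford: 3, Fernley: 2, Stonebridge: 7, Pinehurst: 1, Rivermont: 3

The standard divisor is 17815/16 ≈ 1113.438.
Standard quotas: Millford 3.0069, Fernley 1.5726, Stonebridge 7.1966, Pinehurst 1.5466, Rivermont 2.6773.
Lower quotas: Millford 3, Fernley 1, Stonebridge 7, Pinehurst 1, Rivermont 2 (sum 14, leaving 2 seats).
Remainders in descending order: Rivermont 0.6773, Fernley 0.5726, Pinehurst 0.5466, Stonebridge 0.1966, Millford 0.0069.
The surplus seats go to Rivermont, Fernley.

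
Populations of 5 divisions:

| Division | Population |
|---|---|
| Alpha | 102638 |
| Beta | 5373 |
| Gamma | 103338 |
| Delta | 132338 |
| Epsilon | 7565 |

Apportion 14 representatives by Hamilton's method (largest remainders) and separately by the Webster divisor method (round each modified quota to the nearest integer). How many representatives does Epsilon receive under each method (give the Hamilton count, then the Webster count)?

Hamilton: Alpha 4, Beta 0, Gamma 4, Delta 5, Epsilon 1.
Webster: Alpha 4, Beta 0, Gamma 4, Delta 6, Epsilon 0.
Epsilon gets 1 under Hamilton and 0 under Webster.

1 and 0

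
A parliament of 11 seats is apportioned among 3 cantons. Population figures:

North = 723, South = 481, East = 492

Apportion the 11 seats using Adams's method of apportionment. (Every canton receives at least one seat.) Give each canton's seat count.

North 5, South 3, East 3

Standard divisor 1696/11 ≈ 154.182; standard quotas: North 4.689, South 3.120, East 3.191.
Rounding up gives 5, 4, 4 = 13 seats, so the divisor must be adjusted.
With modified divisor 170: modified quotas North 4.253, South 2.829, East 2.894.
Rounding up: North 5, South 3, East 3 (total 11).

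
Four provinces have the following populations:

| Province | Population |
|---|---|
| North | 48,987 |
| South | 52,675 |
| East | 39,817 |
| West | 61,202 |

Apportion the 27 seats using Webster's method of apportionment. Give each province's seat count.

North=7; South=7; East=5; West=8

Standard divisor 202681/27 ≈ 7506.704; standard quotas: North 6.526, South 7.017, East 5.304, West 8.153.
Rounding to the nearest integer gives North 7, South 7, East 5, West 8 — total 27, matching the house size, so no adjustment is needed.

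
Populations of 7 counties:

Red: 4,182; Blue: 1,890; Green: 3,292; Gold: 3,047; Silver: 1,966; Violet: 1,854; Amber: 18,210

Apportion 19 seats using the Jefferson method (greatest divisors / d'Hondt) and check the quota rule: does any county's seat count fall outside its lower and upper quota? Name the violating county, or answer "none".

none

Standard quotas: Red 2.307, Blue 1.043, Green 1.816, Gold 1.681, Silver 1.085, Violet 1.023, Amber 10.046.
Jefferson allocation: Red 2, Blue 1, Green 2, Gold 1, Silver 1, Violet 1, Amber 11.
Every allocation lies between the lower and upper quota.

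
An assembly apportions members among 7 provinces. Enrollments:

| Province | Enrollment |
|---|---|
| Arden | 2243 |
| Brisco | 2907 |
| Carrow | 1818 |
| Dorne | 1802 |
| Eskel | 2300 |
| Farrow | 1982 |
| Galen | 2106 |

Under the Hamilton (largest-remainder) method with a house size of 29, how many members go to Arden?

4

The standard divisor is 15158/29 ≈ 522.69.
Standard quotas: Arden 4.291, Brisco 5.562, Carrow 3.478, Dorne 3.448, Eskel 4.400, Farrow 3.792, Galen 4.029.
Lower quotas: Arden 4, Brisco 5, Carrow 3, Dorne 3, Eskel 4, Farrow 3, Galen 4 (sum 26, leaving 3 seats).
Remainders in descending order: Farrow 0.792, Brisco 0.562, Carrow 0.478, Dorne 0.448, Eskel 0.400, Arden 0.291, Galen 0.029.
Largest remainders: Farrow, Brisco, Carrow receive the extra seats.
Arden receives 4.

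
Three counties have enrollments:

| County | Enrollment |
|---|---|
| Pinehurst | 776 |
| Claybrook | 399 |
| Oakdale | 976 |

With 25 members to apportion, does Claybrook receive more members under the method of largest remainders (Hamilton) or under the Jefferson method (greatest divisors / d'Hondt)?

Hamilton: Pinehurst 9, Claybrook 5, Oakdale 11.
Jefferson: Pinehurst 9, Claybrook 4, Oakdale 12.
Claybrook gets 5 under Hamilton and 4 under Jefferson.

Hamilton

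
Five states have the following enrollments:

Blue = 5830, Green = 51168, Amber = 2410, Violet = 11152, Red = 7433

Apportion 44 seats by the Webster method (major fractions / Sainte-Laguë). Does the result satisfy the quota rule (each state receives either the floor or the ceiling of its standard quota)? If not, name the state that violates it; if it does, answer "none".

Standard quotas: Blue 3.289, Green 28.867, Amber 1.360, Violet 6.291, Red 4.193.
Webster allocation: Blue 3, Green 30, Amber 1, Violet 6, Red 4.
Green has quota 28.867 (lower 28, upper 29) but receives 30 — outside the quota interval.

Green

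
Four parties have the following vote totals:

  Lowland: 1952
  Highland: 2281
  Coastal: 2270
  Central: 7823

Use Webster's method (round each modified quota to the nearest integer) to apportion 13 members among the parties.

Standard divisor 14326/13 ≈ 1102; standard quotas: Lowland 1.771, Highland 2.070, Coastal 2.060, Central 7.099.
Rounding to the nearest integer gives Lowland 2, Highland 2, Coastal 2, Central 7 — total 13, matching the house size, so no adjustment is needed.

Lowland: 2, Highland: 2, Coastal: 2, Central: 7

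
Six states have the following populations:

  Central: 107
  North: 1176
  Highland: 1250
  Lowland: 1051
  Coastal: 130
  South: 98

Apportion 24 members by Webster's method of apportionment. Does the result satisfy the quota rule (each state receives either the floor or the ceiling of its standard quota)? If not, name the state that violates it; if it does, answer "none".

Standard quotas: Central 0.674, North 7.404, Highland 7.870, Lowland 6.617, Coastal 0.818, South 0.617.
Webster allocation: Central 1, North 7, Highland 8, Lowland 6, Coastal 1, South 1.
Every allocation lies between the lower and upper quota.

none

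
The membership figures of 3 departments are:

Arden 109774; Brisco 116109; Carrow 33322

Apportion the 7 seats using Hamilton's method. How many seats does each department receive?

Arden: 3, Brisco: 3, Carrow: 1

Total 259205; standard divisor 259205/7 ≈ 37029.286.
Standard quotas: Arden 2.9645, Brisco 3.1356, Carrow 0.8999.
Lower quotas: Arden 2, Brisco 3, Carrow 0 (sum 5, leaving 2 seats).
Remainders in descending order: Arden 0.9645, Carrow 0.8999, Brisco 0.1356.
The surplus seats go to Arden, Carrow.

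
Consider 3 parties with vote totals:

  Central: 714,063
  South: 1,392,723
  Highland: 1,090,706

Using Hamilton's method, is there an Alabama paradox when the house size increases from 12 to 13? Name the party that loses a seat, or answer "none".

none

At 12 seats: Central 3, South 5, Highland 4.
At 13 seats: Central 3, South 6, Highland 4.
No party's allocation decreased.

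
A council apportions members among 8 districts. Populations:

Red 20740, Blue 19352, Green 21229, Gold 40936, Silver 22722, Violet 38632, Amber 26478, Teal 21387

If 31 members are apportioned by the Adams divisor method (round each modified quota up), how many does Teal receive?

3

Standard divisor 211476/31 ≈ 6821.806; standard quotas: Red 3.040, Blue 2.837, Green 3.112, Gold 6.001, Silver 3.331, Violet 5.663, Amber 3.881, Teal 3.135.
Rounding up gives 4, 3, 4, 7, 4, 6, 4, 4 = 36 seats, so the divisor must be adjusted.
With modified divisor 7650: modified quotas Red 2.711, Blue 2.530, Green 2.775, Gold 5.351, Silver 2.970, Violet 5.050, Amber 3.461, Teal 2.796.
Rounding up: Red 3, Blue 3, Green 3, Gold 6, Silver 3, Violet 6, Amber 4, Teal 3 (total 31).
Teal receives 3.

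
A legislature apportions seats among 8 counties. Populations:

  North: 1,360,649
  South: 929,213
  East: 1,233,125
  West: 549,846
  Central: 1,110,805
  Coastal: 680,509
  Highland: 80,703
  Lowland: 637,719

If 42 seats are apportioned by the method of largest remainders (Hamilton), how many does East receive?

8

Standard divisor: 6582569 ÷ 42 ≈ 156727.833.
Standard quotas: North 8.6816, South 5.9288, East 7.8679, West 3.5083, Central 7.0875, Coastal 4.3420, Highland 0.5149, Lowland 4.0690.
Lower quotas: North 8, South 5, East 7, West 3, Central 7, Coastal 4, Highland 0, Lowland 4 (sum 38, leaving 4 seats).
Remainders in descending order: South 0.9288, East 0.8679, North 0.6816, Highland 0.5149, West 0.5083, Coastal 0.3420, Central 0.0875, Lowland 0.0690.
The surplus seats go to South, East, North, Highland.
East receives 8.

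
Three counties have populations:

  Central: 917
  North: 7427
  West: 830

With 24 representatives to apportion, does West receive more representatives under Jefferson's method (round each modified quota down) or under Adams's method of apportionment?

Jefferson: Central 2, North 20, West 2.
Adams: Central 3, North 18, West 3.
West gets 2 under Jefferson and 3 under Adams.

Adams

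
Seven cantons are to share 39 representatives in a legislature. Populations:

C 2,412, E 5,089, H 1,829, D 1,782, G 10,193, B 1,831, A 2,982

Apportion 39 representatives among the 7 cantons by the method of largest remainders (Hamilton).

Standard divisor: 26118 ÷ 39 ≈ 669.692.
Standard quotas: C 3.6017, E 7.5990, H 2.7311, D 2.6609, G 15.2204, B 2.7341, A 4.4528.
Lower quotas: C 3, E 7, H 2, D 2, G 15, B 2, A 4 (sum 35, leaving 4 seats).
Remainders in descending order: B 0.7341, H 0.7311, D 0.6609, C 0.6017, E 0.5990, A 0.4528, G 0.2204.
Largest remainders: B, H, D, C receive the extra seats.

C 4; E 7; H 3; D 3; G 15; B 3; A 4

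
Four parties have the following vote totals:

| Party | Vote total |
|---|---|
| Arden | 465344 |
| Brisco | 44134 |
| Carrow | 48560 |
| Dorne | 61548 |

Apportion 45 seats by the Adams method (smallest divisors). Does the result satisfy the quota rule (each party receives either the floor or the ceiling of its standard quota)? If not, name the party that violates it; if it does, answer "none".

Arden

Standard quotas: Arden 33.798, Brisco 3.205, Carrow 3.527, Dorne 4.470.
Adams allocation: Arden 32, Brisco 4, Carrow 4, Dorne 5.
Arden has quota 33.798 (lower 33, upper 34) but receives 32 — outside the quota interval.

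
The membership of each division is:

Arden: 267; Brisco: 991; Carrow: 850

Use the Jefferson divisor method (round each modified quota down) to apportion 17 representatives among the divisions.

Arden=2, Brisco=8, Carrow=7

Standard divisor 2108/17 ≈ 124; standard quotas: Arden 2.153, Brisco 7.992, Carrow 6.855.
Rounding down gives 2, 7, 6 = 15 seats, so the divisor must be adjusted.
With modified divisor 120: modified quotas Arden 2.225, Brisco 8.258, Carrow 7.083.
Rounding down: Arden 2, Brisco 8, Carrow 7 (total 17).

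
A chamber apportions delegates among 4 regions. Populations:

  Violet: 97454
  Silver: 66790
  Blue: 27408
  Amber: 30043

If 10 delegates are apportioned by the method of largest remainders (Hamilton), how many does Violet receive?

Total 221695; standard divisor 221695/10 ≈ 22169.5.
Standard quotas: Violet 4.3959, Silver 3.0127, Blue 1.2363, Amber 1.3552.
Lower quotas: Violet 4, Silver 3, Blue 1, Amber 1 (sum 9, leaving 1 seat).
Remainders in descending order: Violet 0.3959, Amber 0.3552, Blue 0.2363, Silver 0.0127.
The surplus seat goes to Violet.
Violet receives 5.

5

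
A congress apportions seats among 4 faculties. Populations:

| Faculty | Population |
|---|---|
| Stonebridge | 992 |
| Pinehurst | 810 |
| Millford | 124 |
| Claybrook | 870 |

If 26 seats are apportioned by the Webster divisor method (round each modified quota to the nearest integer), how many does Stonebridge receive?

9

Standard divisor 2796/26 ≈ 107.538; standard quotas: Stonebridge 9.225, Pinehurst 7.532, Millford 1.153, Claybrook 8.090.
Rounding to the nearest integer gives Stonebridge 9, Pinehurst 8, Millford 1, Claybrook 8 — total 26, matching the house size, so no adjustment is needed.
Stonebridge receives 9.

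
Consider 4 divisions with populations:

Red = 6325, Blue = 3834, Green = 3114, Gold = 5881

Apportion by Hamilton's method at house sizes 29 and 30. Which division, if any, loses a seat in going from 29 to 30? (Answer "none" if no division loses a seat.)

At 29 seats: Red 9, Blue 6, Green 5, Gold 9.
At 30 seats: Red 10, Blue 6, Green 5, Gold 9.
No division's allocation decreased.

none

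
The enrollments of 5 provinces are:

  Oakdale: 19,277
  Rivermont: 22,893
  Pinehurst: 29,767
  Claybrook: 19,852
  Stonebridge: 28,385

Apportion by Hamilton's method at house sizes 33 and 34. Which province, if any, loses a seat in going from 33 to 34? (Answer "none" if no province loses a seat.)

none

At 33 seats: Oakdale 5, Rivermont 6, Pinehurst 8, Claybrook 6, Stonebridge 8.
At 34 seats: Oakdale 5, Rivermont 7, Pinehurst 8, Claybrook 6, Stonebridge 8.
No province's allocation decreased.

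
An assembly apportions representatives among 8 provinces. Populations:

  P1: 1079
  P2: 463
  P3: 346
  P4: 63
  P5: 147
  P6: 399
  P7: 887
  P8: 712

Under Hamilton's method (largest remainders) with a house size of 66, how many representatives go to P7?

Total 4096; standard divisor 4096/66 ≈ 62.061.
Standard quotas: P1 17.386, P2 7.460, P3 5.575, P4 1.015, P5 2.369, P6 6.429, P7 14.292, P8 11.473.
Lower quotas: P1 17, P2 7, P3 5, P4 1, P5 2, P6 6, P7 14, P8 11 (sum 63, leaving 3 seats).
Remainders in descending order: P3 0.575, P8 0.473, P2 0.460, P6 0.429, P1 0.386, P5 0.369, P7 0.292, P4 0.015.
Largest remainders: P3, P8, P2 receive the extra seats.
P7 receives 14.

14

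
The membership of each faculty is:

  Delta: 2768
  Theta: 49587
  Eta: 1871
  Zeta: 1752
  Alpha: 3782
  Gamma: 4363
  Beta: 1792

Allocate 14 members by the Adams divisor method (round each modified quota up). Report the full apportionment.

Standard divisor 65915/14 ≈ 4708.214; standard quotas: Delta 0.588, Theta 10.532, Eta 0.397, Zeta 0.372, Alpha 0.803, Gamma 0.927, Beta 0.381.
Rounding up gives 1, 11, 1, 1, 1, 1, 1 = 17 seats, so the divisor must be adjusted.
With modified divisor 6600: modified quotas Delta 0.419, Theta 7.513, Eta 0.283, Zeta 0.265, Alpha 0.573, Gamma 0.661, Beta 0.272.
Rounding up: Delta 1, Theta 8, Eta 1, Zeta 1, Alpha 1, Gamma 1, Beta 1 (total 14).

Delta 1, Theta 8, Eta 1, Zeta 1, Alpha 1, Gamma 1, Beta 1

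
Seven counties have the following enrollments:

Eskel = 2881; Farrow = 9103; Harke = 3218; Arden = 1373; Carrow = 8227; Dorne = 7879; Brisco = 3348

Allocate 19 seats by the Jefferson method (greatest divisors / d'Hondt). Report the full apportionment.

Eskel: 1, Farrow: 5, Harke: 2, Arden: 0, Carrow: 5, Dorne: 4, Brisco: 2

Standard divisor 36029/19 ≈ 1896.263; standard quotas: Eskel 1.519, Farrow 4.800, Harke 1.697, Arden 0.724, Carrow 4.339, Dorne 4.155, Brisco 1.766.
Rounding down gives 1, 4, 1, 0, 4, 4, 1 = 15 seats, so the divisor must be adjusted.
With modified divisor 1590: modified quotas Eskel 1.812, Farrow 5.725, Harke 2.024, Arden 0.864, Carrow 5.174, Dorne 4.955, Brisco 2.106.
Rounding down: Eskel 1, Farrow 5, Harke 2, Arden 0, Carrow 5, Dorne 4, Brisco 2 (total 19).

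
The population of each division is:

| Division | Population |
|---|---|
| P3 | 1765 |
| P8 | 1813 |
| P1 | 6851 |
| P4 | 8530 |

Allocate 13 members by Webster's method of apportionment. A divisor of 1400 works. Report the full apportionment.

P3 1, P8 1, P1 5, P4 6

With modified divisor 1400: modified quotas P3 1.261, P8 1.295, P1 4.894, P4 6.093.
Rounding to the nearest integer: P3 1, P8 1, P1 5, P4 6 (total 13).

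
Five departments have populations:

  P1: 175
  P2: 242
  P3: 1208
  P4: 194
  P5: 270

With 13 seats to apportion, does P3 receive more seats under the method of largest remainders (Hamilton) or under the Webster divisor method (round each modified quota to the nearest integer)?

Hamilton

Hamilton: P1 1, P2 1, P3 8, P4 1, P5 2.
Webster: P1 1, P2 2, P3 7, P4 1, P5 2.
P3 gets 8 under Hamilton and 7 under Webster.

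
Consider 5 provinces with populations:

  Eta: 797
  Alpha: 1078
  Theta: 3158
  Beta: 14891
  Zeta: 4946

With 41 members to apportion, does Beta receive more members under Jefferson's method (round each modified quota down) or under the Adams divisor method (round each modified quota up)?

Jefferson: Eta 1, Alpha 1, Theta 5, Beta 26, Zeta 8.
Adams: Eta 2, Alpha 2, Theta 5, Beta 24, Zeta 8.
Beta gets 26 under Jefferson and 24 under Adams.

Jefferson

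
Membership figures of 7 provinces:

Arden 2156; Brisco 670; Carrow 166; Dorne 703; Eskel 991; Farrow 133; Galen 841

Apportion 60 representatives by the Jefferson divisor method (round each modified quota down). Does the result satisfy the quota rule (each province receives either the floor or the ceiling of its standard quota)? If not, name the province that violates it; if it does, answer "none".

Arden

Standard quotas: Arden 22.855, Brisco 7.102, Carrow 1.760, Dorne 7.452, Eskel 10.505, Farrow 1.410, Galen 8.915.
Jefferson allocation: Arden 24, Brisco 7, Carrow 1, Dorne 7, Eskel 11, Farrow 1, Galen 9.
Arden has quota 22.855 (lower 22, upper 23) but receives 24 — outside the quota interval.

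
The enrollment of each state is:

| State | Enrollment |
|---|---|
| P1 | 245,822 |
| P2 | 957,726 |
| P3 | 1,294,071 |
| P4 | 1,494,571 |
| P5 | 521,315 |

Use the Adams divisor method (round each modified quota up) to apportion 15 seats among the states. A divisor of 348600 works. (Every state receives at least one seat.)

P1: 1, P2: 3, P3: 4, P4: 5, P5: 2

With modified divisor 348600: modified quotas P1 0.705, P2 2.747, P3 3.712, P4 4.287, P5 1.495.
Rounding up: P1 1, P2 3, P3 4, P4 5, P5 2 (total 15).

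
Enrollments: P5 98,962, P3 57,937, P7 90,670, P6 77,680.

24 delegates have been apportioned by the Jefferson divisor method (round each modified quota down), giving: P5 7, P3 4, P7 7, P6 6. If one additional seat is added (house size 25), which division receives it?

Priority for the next seat is population ÷ (current seats + 1).
Priorities: P5 12370.250, P3 11587.400, P7 11333.750, P6 11097.143.
Highest priority: P5.

P5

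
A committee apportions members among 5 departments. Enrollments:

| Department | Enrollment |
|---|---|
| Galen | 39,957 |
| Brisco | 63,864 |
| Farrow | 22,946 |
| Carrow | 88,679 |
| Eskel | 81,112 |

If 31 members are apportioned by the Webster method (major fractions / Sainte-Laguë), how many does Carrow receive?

9

Standard divisor 296558/31 ≈ 9566.387; standard quotas: Galen 4.177, Brisco 6.676, Farrow 2.399, Carrow 9.270, Eskel 8.479.
Rounding to the nearest integer gives 4, 7, 2, 9, 8 = 30 seats, so the divisor must be adjusted.
With modified divisor 9400: modified quotas Galen 4.251, Brisco 6.794, Farrow 2.441, Carrow 9.434, Eskel 8.629.
Rounding to the nearest integer: Galen 4, Brisco 7, Farrow 2, Carrow 9, Eskel 9 (total 31).
Carrow receives 9.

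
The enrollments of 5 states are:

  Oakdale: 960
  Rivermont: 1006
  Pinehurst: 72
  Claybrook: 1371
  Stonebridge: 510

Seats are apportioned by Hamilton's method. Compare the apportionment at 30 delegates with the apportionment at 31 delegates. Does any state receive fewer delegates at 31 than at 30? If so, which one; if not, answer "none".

Pinehurst

At 30 seats: Oakdale 7, Rivermont 8, Pinehurst 1, Claybrook 10, Stonebridge 4.
At 31 seats: Oakdale 8, Rivermont 8, Pinehurst 0, Claybrook 11, Stonebridge 4.
Pinehurst drops from 1 to 0.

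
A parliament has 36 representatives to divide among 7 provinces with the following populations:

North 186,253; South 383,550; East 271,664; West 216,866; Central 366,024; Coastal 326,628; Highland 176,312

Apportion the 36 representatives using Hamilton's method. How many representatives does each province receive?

North=4; South=7; East=5; West=4; Central=7; Coastal=6; Highland=3

The standard divisor is 1927297/36 ≈ 53536.028.
Standard quotas: North 3.4790, South 7.1643, East 5.0744, West 4.0508, Central 6.8370, Coastal 6.1011, Highland 3.2933.
Lower quotas: North 3, South 7, East 5, West 4, Central 6, Coastal 6, Highland 3 (sum 34, leaving 2 seats).
Remainders in descending order: Central 0.8370, North 0.4790, Highland 0.2933, South 0.1643, Coastal 0.1011, East 0.0744, West 0.0508.
Largest remainders: Central, North receive the extra seats.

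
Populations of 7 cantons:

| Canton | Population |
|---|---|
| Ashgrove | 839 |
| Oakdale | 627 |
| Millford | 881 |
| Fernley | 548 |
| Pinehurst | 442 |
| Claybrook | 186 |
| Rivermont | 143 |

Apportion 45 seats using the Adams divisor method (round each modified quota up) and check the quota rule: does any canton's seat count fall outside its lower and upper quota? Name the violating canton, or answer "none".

Standard quotas: Ashgrove 10.299, Oakdale 7.696, Millford 10.814, Fernley 6.727, Pinehurst 5.426, Claybrook 2.283, Rivermont 1.755.
Adams allocation: Ashgrove 10, Oakdale 8, Millford 10, Fernley 7, Pinehurst 5, Claybrook 3, Rivermont 2.
Every allocation lies between the lower and upper quota.

none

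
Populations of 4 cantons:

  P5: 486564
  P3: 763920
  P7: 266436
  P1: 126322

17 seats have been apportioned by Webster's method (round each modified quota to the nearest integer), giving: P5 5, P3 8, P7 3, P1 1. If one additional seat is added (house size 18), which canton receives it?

P3

Priority for the next seat is population ÷ (current seats + 0.5).
Priorities: P5 88466.182, P3 89872.941, P7 76124.571, P1 84214.667.
Highest priority: P3.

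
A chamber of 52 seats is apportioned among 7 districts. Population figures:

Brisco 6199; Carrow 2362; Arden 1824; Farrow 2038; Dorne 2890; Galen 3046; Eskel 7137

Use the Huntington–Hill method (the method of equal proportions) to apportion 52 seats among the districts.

With divisor 494: modified quotas Brisco 12.549, Carrow 4.781, Arden 3.692, Farrow 4.126, Dorne 5.850, Galen 6.166, Eskel 14.447.
Geometric-mean thresholds: Brisco √(12·13)=12.490, Carrow √(4·5)=4.472, Arden √(3·4)=3.464, Farrow √(4·5)=4.472, Dorne √(5·6)=5.477, Galen √(6·7)=6.481, Eskel √(14·15)=14.491.
Each quota rounded against its threshold gives Brisco 13, Carrow 5, Arden 4, Farrow 4, Dorne 6, Galen 6, Eskel 14 (total 52).

Brisco 13, Carrow 5, Arden 4, Farrow 4, Dorne 6, Galen 6, Eskel 14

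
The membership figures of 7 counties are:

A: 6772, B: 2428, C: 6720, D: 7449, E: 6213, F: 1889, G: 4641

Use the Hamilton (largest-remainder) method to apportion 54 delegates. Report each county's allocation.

A 10; B 4; C 10; D 11; E 9; F 3; G 7

The standard divisor is 36112/54 ≈ 668.741.
Standard quotas: A 10.1265, B 3.6307, C 10.0487, D 11.1388, E 9.2906, F 2.8247, G 6.9399.
Lower quotas: A 10, B 3, C 10, D 11, E 9, F 2, G 6 (sum 51, leaving 3 seats).
Remainders in descending order: G 0.9399, F 0.8247, B 0.6307, E 0.2906, D 0.1388, A 0.1265, C 0.0487.
Largest remainders: G, F, B receive the extra seats.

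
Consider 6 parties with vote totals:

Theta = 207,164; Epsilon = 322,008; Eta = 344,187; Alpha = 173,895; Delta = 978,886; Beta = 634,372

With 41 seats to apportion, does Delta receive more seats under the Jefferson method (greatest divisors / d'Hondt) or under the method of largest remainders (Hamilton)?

Jefferson: Theta 3, Epsilon 5, Eta 5, Alpha 2, Delta 16, Beta 10.
Hamilton: Theta 3, Epsilon 5, Eta 5, Alpha 3, Delta 15, Beta 10.
Delta gets 16 under Jefferson and 15 under Hamilton.

Jefferson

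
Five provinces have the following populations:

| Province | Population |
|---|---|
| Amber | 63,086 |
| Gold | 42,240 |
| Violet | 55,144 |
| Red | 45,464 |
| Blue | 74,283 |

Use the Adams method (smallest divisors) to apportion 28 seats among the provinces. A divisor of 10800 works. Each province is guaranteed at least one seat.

With modified divisor 10800: modified quotas Amber 5.841, Gold 3.911, Violet 5.106, Red 4.210, Blue 6.878.
Rounding up: Amber 6, Gold 4, Violet 6, Red 5, Blue 7 (total 28).

Amber 6; Gold 4; Violet 6; Red 5; Blue 7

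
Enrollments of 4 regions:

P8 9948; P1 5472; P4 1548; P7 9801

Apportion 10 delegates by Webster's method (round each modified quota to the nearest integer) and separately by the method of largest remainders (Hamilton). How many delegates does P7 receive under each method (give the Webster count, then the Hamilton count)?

Webster: P8 4, P1 2, P4 1, P7 3.
Hamilton: P8 4, P1 2, P4 0, P7 4.
P7 gets 3 under Webster and 4 under Hamilton.

3 and 4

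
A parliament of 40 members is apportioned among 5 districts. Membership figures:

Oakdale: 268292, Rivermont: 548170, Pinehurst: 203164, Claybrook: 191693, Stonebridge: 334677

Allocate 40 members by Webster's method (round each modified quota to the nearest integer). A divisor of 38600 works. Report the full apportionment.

With modified divisor 38600: modified quotas Oakdale 6.951, Rivermont 14.201, Pinehurst 5.263, Claybrook 4.966, Stonebridge 8.670.
Rounding to the nearest integer: Oakdale 7, Rivermont 14, Pinehurst 5, Claybrook 5, Stonebridge 9 (total 40).

Oakdale 7, Rivermont 14, Pinehurst 5, Claybrook 5, Stonebridge 9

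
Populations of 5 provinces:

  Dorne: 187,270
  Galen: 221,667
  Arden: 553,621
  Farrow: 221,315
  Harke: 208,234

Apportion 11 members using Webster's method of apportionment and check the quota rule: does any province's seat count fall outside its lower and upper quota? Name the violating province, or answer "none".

Standard quotas: Dorne 1.480, Galen 1.752, Arden 4.375, Farrow 1.749, Harke 1.645.
Webster allocation: Dorne 1, Galen 2, Arden 4, Farrow 2, Harke 2.
Every allocation lies between the lower and upper quota.

none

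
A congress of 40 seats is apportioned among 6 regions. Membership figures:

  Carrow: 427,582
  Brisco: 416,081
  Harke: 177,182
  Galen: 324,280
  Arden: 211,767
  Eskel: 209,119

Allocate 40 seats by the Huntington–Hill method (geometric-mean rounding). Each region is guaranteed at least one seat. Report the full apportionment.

With divisor 44465: modified quotas Carrow 9.616, Brisco 9.357, Harke 3.985, Galen 7.293, Arden 4.763, Eskel 4.703.
Geometric-mean thresholds: Carrow √(9·10)=9.487, Brisco √(9·10)=9.487, Harke √(3·4)=3.464, Galen √(7·8)=7.483, Arden √(4·5)=4.472, Eskel √(4·5)=4.472.
Each quota rounded against its threshold gives Carrow 10, Brisco 9, Harke 4, Galen 7, Arden 5, Eskel 5 (total 40).

Carrow=10; Brisco=9; Harke=4; Galen=7; Arden=5; Eskel=5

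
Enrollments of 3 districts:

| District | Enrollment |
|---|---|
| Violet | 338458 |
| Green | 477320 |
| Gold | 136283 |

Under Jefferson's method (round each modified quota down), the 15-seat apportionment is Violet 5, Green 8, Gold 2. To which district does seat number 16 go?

Violet

Priority for the next seat is population ÷ (current seats + 1).
Priorities: Violet 56409.667, Green 53035.556, Gold 45427.667.
Highest priority: Violet.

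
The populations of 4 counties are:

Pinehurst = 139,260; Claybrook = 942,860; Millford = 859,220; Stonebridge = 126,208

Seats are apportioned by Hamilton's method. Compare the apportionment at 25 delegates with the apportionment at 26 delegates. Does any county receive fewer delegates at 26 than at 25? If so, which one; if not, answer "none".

At 25 seats: Pinehurst 2, Claybrook 11, Millford 10, Stonebridge 2.
At 26 seats: Pinehurst 2, Claybrook 12, Millford 11, Stonebridge 1.
Stonebridge drops from 2 to 1.

Stonebridge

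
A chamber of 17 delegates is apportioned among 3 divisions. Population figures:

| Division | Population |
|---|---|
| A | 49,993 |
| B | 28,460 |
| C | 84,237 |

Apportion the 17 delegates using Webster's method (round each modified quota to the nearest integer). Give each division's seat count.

Standard divisor 162690/17 ≈ 9570; standard quotas: A 5.224, B 2.974, C 8.802.
Rounding to the nearest integer gives A 5, B 3, C 9 — total 17, matching the house size, so no adjustment is needed.

A: 5, B: 3, C: 9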